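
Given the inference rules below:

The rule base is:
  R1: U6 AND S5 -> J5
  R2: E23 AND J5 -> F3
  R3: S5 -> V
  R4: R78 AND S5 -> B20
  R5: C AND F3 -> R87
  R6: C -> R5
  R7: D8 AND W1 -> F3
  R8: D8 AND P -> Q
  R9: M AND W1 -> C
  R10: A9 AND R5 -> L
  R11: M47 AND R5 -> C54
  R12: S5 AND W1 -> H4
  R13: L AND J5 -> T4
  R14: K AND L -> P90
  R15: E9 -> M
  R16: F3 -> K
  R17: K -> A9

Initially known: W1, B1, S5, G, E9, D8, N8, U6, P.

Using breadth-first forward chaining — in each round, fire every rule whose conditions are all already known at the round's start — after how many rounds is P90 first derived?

5

[1] R1 [U6 AND S5 -> J5]; R3 [S5 -> V]; R7 [D8 AND W1 -> F3]; R8 [D8 AND P -> Q]; R12 [S5 AND W1 -> H4]; R15 [E9 -> M]. ⇒ new: J5, V, F3, Q, H4, M.
[2] R9 [M AND W1 -> C]; R16 [F3 -> K]. ⇒ new: C, K.
[3] R5 [C AND F3 -> R87]; R6 [C -> R5]; R17 [K -> A9]. ⇒ new: R87, R5, A9.
[4] R10 [A9 AND R5 -> L]. ⇒ new: L.
[5] R13 [L AND J5 -> T4]; R14 [K AND L -> P90]. ⇒ new: T4, P90.
P90 first appears in round 5.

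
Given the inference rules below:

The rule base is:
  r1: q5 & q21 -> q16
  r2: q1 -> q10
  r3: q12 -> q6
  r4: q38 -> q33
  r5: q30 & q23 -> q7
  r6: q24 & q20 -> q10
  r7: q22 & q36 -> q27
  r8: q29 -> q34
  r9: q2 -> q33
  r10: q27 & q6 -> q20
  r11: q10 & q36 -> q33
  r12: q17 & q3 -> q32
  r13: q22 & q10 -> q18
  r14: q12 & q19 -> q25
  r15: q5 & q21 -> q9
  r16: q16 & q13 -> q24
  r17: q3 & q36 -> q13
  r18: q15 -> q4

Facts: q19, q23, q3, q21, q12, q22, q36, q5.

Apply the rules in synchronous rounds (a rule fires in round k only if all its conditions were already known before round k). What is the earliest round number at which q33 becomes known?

Round 1 — r1, r3, r7, r14, r15, r17, derive q16, q6, q27, q25, q9, q13.
Round 2 — r10, r16, derive q20, q24.
Round 3 — r6, derive q10.
Round 4 — r11, r13, derive q33, q18.
q33 first appears in round 4.

4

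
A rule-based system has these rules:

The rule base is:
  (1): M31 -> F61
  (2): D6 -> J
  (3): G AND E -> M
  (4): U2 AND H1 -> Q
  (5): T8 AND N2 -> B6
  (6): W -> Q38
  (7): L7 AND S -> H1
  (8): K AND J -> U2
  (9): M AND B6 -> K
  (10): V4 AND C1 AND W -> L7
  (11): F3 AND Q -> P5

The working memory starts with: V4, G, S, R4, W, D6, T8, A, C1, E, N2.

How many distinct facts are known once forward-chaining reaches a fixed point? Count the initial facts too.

20

Round 1 — (2), (3), (5), (6), (10), derive J, M, B6, Q38, L7.
Round 2 — (7), (9), derive H1, K.
Round 3 — (8), derive U2.
Round 4 — (4), derive Q.
Closure: {A, B6, C1, D6, E, G, H1, J, K, L7, M, N2, Q, Q38, R4, S, T8, U2, V4, W} — 20 facts.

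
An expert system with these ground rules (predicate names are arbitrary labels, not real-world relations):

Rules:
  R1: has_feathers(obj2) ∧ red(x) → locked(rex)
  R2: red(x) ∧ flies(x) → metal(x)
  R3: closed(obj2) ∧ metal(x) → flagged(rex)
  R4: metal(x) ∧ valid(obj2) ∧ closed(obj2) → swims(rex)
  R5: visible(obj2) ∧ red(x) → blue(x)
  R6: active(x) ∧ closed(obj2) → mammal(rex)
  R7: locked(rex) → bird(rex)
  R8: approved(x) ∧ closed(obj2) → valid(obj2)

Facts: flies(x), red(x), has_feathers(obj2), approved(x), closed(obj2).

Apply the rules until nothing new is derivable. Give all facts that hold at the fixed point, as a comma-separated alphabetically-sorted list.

approved(x), bird(rex), closed(obj2), flagged(rex), flies(x), has_feathers(obj2), locked(rex), metal(x), red(x), swims(rex), valid(obj2)

Round 1 — R1, R2, R8, derive locked(rex), metal(x), valid(obj2).
Round 2 — R3, R4, R7, derive flagged(rex), swims(rex), bird(rex).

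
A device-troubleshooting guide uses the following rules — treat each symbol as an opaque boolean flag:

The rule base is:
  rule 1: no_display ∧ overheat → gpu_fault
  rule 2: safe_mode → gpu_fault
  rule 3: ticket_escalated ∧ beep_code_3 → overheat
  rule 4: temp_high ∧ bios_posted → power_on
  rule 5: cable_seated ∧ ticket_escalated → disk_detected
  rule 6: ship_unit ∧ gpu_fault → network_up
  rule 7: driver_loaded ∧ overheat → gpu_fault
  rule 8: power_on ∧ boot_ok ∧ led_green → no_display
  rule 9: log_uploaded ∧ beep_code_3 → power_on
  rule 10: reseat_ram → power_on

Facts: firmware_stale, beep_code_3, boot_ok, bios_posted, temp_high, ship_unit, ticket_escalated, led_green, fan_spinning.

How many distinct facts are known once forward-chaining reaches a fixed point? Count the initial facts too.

14

Round 1 fires rule 3, rule 4, giving overheat, power_on.
Round 2 fires rule 8, giving no_display.
Round 3 fires rule 1, giving gpu_fault.
Round 4 fires rule 6, giving network_up.
Closure: {beep_code_3, bios_posted, boot_ok, fan_spinning, firmware_stale, gpu_fault, led_green, network_up, no_display, overheat, power_on, ship_unit, temp_high, ticket_escalated} — 14 facts.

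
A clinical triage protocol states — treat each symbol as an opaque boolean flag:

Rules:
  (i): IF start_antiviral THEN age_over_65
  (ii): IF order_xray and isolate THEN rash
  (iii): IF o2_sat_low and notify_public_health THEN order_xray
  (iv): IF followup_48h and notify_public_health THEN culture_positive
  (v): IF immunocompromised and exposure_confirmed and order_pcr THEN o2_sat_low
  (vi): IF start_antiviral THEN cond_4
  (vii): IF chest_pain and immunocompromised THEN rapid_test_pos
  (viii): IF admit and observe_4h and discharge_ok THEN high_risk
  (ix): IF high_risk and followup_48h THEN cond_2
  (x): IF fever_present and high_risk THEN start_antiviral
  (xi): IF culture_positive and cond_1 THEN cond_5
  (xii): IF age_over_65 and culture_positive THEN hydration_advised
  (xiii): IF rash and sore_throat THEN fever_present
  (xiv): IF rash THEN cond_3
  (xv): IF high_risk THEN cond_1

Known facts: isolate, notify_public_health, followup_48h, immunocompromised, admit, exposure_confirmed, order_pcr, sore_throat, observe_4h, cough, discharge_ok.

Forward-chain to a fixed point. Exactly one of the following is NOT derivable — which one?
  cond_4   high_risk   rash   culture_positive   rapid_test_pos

Round 1: (iv) [IF followup_48h and notify_public_health THEN culture_positive]; (v) [IF immunocompromised and exposure_confirmed and order_pcr THEN o2_sat_low]; (viii) [IF admit and observe_4h and discharge_ok THEN high_risk]. Adds culture_positive, o2_sat_low, high_risk.
Round 2: (iii) [IF o2_sat_low and notify_public_health THEN order_xray]; (ix) [IF high_risk and followup_48h THEN cond_2]; (xv) [IF high_risk THEN cond_1]. Adds order_xray, cond_2, cond_1.
Round 3: (ii) [IF order_xray and isolate THEN rash]; (xi) [IF culture_positive and cond_1 THEN cond_5]. Adds rash, cond_5.
Round 4: (xiii) [IF rash and sore_throat THEN fever_present]; (xiv) [IF rash THEN cond_3]. Adds fever_present, cond_3.
Round 5: (x) [IF fever_present and high_risk THEN start_antiviral]. Adds start_antiviral.
Round 6: (i) [IF start_antiviral THEN age_over_65]; (vi) [IF start_antiviral THEN cond_4]. Adds age_over_65, cond_4.
Round 7: (xii) [IF age_over_65 and culture_positive THEN hydration_advised]. Adds hydration_advised.
Derived: high_risk (round 1), culture_positive (round 1), rash (round 3), cond_4 (round 6). rapid_test_pos never appears in any round.

rapid_test_pos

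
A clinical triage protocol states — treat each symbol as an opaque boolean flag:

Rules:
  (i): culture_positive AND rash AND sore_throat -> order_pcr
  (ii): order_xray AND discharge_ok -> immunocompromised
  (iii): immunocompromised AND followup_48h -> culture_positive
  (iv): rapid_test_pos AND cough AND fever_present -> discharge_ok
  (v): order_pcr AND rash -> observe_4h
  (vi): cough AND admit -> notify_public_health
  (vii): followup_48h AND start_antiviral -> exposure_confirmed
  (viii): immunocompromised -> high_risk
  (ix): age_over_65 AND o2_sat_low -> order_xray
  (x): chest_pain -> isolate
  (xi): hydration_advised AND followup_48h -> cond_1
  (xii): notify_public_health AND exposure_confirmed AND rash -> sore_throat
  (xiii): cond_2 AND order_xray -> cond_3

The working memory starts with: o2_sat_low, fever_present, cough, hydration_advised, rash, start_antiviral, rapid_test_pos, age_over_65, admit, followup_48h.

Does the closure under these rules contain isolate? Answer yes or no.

Round 1 — (iv), (vi), (vii), (ix), (xi), derive discharge_ok, notify_public_health, exposure_confirmed, order_xray, cond_1.
Round 2 — (ii), (xii), derive immunocompromised, sore_throat.
Round 3 — (iii), (viii), derive culture_positive, high_risk.
Round 4 — (i), derive order_pcr.
Round 5 — (v), derive observe_4h.
Fixed point reached. isolate is concluded only by (x); (x) needs chest_pain (never derived).

no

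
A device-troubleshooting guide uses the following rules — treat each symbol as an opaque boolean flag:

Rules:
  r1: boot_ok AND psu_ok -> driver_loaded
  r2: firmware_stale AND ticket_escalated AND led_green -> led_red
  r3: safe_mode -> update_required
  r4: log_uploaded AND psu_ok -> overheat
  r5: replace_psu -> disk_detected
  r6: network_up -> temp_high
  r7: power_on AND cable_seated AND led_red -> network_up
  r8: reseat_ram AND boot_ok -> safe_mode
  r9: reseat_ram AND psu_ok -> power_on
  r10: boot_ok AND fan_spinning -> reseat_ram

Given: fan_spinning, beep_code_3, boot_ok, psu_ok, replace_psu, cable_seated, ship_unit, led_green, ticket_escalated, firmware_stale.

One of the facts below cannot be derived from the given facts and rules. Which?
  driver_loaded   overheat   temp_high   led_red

overheat

Round 1: r1 [boot_ok AND psu_ok -> driver_loaded]; r2 [firmware_stale AND ticket_escalated AND led_green -> led_red]; r5 [replace_psu -> disk_detected]; r10 [boot_ok AND fan_spinning -> reseat_ram]. Adds driver_loaded, led_red, disk_detected, reseat_ram.
Round 2: r8 [reseat_ram AND boot_ok -> safe_mode]; r9 [reseat_ram AND psu_ok -> power_on]. Adds safe_mode, power_on.
Round 3: r3 [safe_mode -> update_required]; r7 [power_on AND cable_seated AND led_red -> network_up]. Adds update_required, network_up.
Round 4: r6 [network_up -> temp_high]. Adds temp_high.
Derived: driver_loaded (round 1), led_red (round 1), temp_high (round 4). overheat never appears in any round.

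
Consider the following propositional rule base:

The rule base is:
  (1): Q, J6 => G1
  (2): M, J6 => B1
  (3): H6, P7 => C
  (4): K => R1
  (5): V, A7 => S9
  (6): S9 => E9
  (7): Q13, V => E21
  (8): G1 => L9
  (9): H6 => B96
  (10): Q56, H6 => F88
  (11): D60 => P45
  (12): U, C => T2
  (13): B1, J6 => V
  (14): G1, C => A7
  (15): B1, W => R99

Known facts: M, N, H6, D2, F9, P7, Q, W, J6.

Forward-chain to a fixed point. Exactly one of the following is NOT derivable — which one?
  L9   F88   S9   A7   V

F88

Round 1: (1) [Q, J6 => G1]; (2) [M, J6 => B1]; (3) [H6, P7 => C]; (9) [H6 => B96]. Adds G1, B1, C, B96.
Round 2: (8) [G1 => L9]; (13) [B1, J6 => V]; (14) [G1, C => A7]; (15) [B1, W => R99]. Adds L9, V, A7, R99.
Round 3: (5) [V, A7 => S9]. Adds S9.
Round 4: (6) [S9 => E9]. Adds E9.
Derived: A7 (round 2), S9 (round 3), V (round 2), L9 (round 2). F88 never appears in any round.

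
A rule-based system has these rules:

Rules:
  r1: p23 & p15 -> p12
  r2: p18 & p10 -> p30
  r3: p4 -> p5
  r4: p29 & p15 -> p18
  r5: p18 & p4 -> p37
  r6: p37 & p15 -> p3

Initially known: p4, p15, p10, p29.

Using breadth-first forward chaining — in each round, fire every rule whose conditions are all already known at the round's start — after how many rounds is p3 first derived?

3

Round 1 — r3, r4, derive p5, p18.
Round 2 — r2, r5, derive p30, p37.
Round 3 — r6, derive p3.
p3 first appears in round 3.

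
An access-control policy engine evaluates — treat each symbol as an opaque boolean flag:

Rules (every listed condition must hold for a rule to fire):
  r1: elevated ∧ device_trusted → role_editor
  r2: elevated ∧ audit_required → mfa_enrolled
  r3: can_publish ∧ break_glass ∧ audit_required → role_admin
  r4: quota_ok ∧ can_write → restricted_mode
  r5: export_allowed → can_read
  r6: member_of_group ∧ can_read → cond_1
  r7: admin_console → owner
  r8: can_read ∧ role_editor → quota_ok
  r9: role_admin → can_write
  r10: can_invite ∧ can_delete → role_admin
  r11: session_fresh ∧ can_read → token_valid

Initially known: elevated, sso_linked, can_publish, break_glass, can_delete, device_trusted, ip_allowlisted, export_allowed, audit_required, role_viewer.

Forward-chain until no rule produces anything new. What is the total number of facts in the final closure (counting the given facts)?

17

Round 1 — r1, r2, r3, r5, derive role_editor, mfa_enrolled, role_admin, can_read.
Round 2 — r8, r9, derive quota_ok, can_write.
Round 3 — r4, derive restricted_mode.
Closure: {audit_required, break_glass, can_delete, can_publish, can_read, can_write, device_trusted, elevated, export_allowed, ip_allowlisted, mfa_enrolled, quota_ok, restricted_mode, role_admin, role_editor, role_viewer, sso_linked} — 17 facts.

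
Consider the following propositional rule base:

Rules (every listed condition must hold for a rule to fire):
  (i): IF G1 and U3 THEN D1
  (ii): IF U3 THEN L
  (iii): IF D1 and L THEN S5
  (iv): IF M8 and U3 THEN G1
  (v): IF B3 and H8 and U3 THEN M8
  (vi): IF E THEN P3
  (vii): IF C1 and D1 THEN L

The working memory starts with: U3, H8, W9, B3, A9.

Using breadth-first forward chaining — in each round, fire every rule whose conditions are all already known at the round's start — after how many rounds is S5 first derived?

4

Round 1: (ii) [IF U3 THEN L]; (v) [IF B3 and H8 and U3 THEN M8]. New: L, M8.
Round 2: (iv) [IF M8 and U3 THEN G1]. New: G1.
Round 3: (i) [IF G1 and U3 THEN D1]. New: D1.
Round 4: (iii) [IF D1 and L THEN S5]. New: S5.
S5 first appears in round 4.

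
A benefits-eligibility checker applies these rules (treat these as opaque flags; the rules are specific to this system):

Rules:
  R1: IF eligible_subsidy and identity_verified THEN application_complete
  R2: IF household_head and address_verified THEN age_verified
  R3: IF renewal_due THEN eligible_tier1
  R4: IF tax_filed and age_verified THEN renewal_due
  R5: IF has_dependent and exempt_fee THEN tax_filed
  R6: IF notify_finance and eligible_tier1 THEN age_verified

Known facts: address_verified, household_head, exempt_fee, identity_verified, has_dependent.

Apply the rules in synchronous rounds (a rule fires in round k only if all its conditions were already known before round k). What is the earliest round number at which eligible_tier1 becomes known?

Round 1 — R2, R5, derive age_verified, tax_filed.
Round 2 — R4, derive renewal_due.
Round 3 — R3, derive eligible_tier1.
eligible_tier1 first appears in round 3.

3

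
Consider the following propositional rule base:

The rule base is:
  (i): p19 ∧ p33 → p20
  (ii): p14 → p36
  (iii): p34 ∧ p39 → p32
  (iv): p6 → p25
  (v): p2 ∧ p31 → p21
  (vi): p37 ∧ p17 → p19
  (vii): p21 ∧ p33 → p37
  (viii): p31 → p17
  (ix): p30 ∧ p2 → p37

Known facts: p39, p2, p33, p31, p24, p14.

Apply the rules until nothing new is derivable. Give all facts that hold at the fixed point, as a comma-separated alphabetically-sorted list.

Round 1 — (ii), (v), (viii), derive p36, p21, p17.
Round 2 — (vii), derive p37.
Round 3 — (vi), derive p19.
Round 4 — (i), derive p20.

p14, p17, p19, p2, p20, p21, p24, p31, p33, p36, p37, p39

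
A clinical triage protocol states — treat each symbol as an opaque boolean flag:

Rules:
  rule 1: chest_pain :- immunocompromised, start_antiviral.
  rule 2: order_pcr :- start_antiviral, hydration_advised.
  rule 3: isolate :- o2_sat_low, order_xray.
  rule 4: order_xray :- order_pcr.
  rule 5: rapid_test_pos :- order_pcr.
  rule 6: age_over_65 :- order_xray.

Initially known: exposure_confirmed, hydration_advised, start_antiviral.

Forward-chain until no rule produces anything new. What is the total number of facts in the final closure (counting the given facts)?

7

[1] rule 2 [order_pcr :- start_antiviral, hydration_advised.]. ⇒ new: order_pcr.
[2] rule 4 [order_xray :- order_pcr.]; rule 5 [rapid_test_pos :- order_pcr.]. ⇒ new: order_xray, rapid_test_pos.
[3] rule 6 [age_over_65 :- order_xray.]. ⇒ new: age_over_65.
Closure: {age_over_65, exposure_confirmed, hydration_advised, order_pcr, order_xray, rapid_test_pos, start_antiviral} — 7 facts.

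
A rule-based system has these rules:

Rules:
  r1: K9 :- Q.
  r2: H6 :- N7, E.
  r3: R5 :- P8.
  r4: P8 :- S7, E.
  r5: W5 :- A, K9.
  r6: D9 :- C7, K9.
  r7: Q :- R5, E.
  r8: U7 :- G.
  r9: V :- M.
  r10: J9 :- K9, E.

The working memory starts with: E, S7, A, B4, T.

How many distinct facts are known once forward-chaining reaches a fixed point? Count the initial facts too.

11

Round 1 — r4, derive P8.
Round 2 — r3, derive R5.
Round 3 — r7, derive Q.
Round 4 — r1, derive K9.
Round 5 — r5, r10, derive W5, J9.
Closure: {A, B4, E, J9, K9, P8, Q, R5, S7, T, W5} — 11 facts.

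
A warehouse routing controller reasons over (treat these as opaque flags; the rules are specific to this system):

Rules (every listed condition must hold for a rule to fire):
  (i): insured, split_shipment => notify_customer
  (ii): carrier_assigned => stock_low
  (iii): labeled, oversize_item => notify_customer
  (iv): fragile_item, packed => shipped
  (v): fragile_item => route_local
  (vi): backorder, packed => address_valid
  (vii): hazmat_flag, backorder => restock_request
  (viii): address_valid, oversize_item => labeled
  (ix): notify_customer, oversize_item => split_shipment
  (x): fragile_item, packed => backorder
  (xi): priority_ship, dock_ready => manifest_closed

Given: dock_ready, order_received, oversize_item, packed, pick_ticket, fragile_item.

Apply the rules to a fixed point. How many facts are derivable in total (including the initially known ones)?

13

Round 1 fires (iv), (v), (x), giving shipped, route_local, backorder.
Round 2 fires (vi), giving address_valid.
Round 3 fires (viii), giving labeled.
Round 4 fires (iii), giving notify_customer.
Round 5 fires (ix), giving split_shipment.
Closure: {address_valid, backorder, dock_ready, fragile_item, labeled, notify_customer, order_received, oversize_item, packed, pick_ticket, route_local, shipped, split_shipment} — 13 facts.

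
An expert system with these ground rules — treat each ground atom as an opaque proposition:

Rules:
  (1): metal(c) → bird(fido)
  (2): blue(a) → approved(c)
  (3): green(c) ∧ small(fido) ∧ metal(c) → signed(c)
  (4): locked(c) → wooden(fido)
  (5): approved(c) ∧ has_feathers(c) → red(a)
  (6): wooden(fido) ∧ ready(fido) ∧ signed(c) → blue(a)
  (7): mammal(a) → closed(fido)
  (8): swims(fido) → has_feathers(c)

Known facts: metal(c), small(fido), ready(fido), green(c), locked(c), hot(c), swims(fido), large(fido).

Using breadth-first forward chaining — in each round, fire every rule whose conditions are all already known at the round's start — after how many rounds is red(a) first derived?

4

Round 1 fires (1), (3), (4), (8), giving bird(fido), signed(c), wooden(fido), has_feathers(c).
Round 2 fires (6), giving blue(a).
Round 3 fires (2), giving approved(c).
Round 4 fires (5), giving red(a).
red(a) first appears in round 4.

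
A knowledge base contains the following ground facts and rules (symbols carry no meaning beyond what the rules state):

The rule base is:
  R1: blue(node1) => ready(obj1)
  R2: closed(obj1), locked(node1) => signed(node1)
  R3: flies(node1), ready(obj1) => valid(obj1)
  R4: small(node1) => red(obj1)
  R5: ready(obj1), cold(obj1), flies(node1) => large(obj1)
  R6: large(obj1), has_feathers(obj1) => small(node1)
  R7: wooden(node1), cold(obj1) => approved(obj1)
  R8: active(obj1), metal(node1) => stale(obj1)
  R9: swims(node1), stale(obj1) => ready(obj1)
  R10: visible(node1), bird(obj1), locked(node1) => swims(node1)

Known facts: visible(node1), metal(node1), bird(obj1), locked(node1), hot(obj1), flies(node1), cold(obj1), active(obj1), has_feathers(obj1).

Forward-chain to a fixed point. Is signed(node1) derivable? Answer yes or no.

no

Round 1: R8 [active(obj1), metal(node1) => stale(obj1)]; R10 [visible(node1), bird(obj1), locked(node1) => swims(node1)]. New: stale(obj1), swims(node1).
Round 2: R9 [swims(node1), stale(obj1) => ready(obj1)]. New: ready(obj1).
Round 3: R3 [flies(node1), ready(obj1) => valid(obj1)]; R5 [ready(obj1), cold(obj1), flies(node1) => large(obj1)]. New: valid(obj1), large(obj1).
Round 4: R6 [large(obj1), has_feathers(obj1) => small(node1)]. New: small(node1).
Round 5: R4 [small(node1) => red(obj1)]. New: red(obj1).
Fixed point reached. signed(node1) is concluded only by R2; R2 needs closed(obj1) (never derived).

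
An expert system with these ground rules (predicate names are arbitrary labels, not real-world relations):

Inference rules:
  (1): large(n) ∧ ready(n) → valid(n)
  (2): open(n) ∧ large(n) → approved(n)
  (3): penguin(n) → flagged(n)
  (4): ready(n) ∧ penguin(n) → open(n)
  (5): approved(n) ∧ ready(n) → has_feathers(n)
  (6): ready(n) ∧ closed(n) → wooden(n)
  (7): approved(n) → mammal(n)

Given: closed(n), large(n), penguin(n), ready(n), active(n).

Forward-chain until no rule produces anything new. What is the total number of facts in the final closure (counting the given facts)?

12

Round 1: (1) [large(n) ∧ ready(n) → valid(n)]; (3) [penguin(n) → flagged(n)]; (4) [ready(n) ∧ penguin(n) → open(n)]; (6) [ready(n) ∧ closed(n) → wooden(n)]. Adds valid(n), flagged(n), open(n), wooden(n).
Round 2: (2) [open(n) ∧ large(n) → approved(n)]. Adds approved(n).
Round 3: (5) [approved(n) ∧ ready(n) → has_feathers(n)]; (7) [approved(n) → mammal(n)]. Adds has_feathers(n), mammal(n).
Closure: {active(n), approved(n), closed(n), flagged(n), has_feathers(n), large(n), mammal(n), open(n), penguin(n), ready(n), valid(n), wooden(n)} — 12 facts.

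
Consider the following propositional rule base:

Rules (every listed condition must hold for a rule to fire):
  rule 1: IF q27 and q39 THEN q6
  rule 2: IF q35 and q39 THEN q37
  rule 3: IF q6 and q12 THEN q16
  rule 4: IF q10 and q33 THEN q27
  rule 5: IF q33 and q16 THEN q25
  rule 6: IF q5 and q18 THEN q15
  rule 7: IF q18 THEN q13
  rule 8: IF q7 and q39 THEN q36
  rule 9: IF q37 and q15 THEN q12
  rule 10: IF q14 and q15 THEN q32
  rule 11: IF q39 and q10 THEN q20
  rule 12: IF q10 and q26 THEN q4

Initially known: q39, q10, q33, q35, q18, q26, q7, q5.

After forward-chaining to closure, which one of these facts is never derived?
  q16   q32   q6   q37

Round 1 fires rule 2, rule 4, rule 6, rule 7, rule 8, rule 11, rule 12, giving q37, q27, q15, q13, q36, q20, q4.
Round 2 fires rule 1, rule 9, giving q6, q12.
Round 3 fires rule 3, giving q16.
Round 4 fires rule 5, giving q25.
Derived: q37 (round 1), q16 (round 3), q6 (round 2). q32 never appears in any round.

q32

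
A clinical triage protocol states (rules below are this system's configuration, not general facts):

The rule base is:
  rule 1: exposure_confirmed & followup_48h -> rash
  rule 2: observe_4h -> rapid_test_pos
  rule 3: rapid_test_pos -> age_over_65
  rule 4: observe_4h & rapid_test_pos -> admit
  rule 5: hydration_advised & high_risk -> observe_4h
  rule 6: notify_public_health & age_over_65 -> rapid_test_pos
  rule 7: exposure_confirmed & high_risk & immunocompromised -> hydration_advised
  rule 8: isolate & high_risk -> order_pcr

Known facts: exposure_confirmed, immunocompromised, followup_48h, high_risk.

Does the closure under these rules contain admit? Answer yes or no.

yes

Round 1: rule 1 [exposure_confirmed & followup_48h -> rash]; rule 7 [exposure_confirmed & high_risk & immunocompromised -> hydration_advised]. New: rash, hydration_advised.
Round 2: rule 5 [hydration_advised & high_risk -> observe_4h]. New: observe_4h.
Round 3: rule 2 [observe_4h -> rapid_test_pos]. New: rapid_test_pos.
Round 4: rule 3 [rapid_test_pos -> age_over_65]; rule 4 [observe_4h & rapid_test_pos -> admit]. New: age_over_65, admit.
admit appears in round 4, so it is derivable.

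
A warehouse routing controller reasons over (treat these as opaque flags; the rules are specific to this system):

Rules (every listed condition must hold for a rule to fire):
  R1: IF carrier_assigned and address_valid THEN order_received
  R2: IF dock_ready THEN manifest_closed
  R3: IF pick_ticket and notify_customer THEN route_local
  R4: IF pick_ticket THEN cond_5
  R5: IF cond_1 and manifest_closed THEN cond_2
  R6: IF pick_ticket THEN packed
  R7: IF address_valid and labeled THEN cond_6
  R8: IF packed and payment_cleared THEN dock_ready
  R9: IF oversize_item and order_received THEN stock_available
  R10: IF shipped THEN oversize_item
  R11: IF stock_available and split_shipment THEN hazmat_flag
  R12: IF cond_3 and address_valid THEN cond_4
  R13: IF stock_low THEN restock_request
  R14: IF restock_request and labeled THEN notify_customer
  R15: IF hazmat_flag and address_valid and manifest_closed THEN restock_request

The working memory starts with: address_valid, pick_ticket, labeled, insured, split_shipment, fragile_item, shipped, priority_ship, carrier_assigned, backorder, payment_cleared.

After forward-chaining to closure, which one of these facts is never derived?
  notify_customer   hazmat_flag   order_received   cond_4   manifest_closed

Round 1 fires R1, R4, R6, R7, R10, giving order_received, cond_5, packed, cond_6, oversize_item.
Round 2 fires R8, R9, giving dock_ready, stock_available.
Round 3 fires R2, R11, giving manifest_closed, hazmat_flag.
Round 4 fires R15, giving restock_request.
Round 5 fires R14, giving notify_customer.
Round 6 fires R3, giving route_local.
Derived: notify_customer (round 5), manifest_closed (round 3), order_received (round 1), hazmat_flag (round 3). cond_4 never appears in any round.

cond_4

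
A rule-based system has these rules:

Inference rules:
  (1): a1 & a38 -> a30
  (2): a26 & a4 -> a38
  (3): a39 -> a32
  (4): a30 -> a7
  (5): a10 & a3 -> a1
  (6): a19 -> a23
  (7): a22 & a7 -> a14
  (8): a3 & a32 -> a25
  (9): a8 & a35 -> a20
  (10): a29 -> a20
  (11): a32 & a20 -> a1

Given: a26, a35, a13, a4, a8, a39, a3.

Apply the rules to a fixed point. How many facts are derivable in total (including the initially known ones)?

Round 1 — (2), (3), (9), derive a38, a32, a20.
Round 2 — (8), (11), derive a25, a1.
Round 3 — (1), derive a30.
Round 4 — (4), derive a7.
Closure: {a1, a13, a20, a25, a26, a3, a30, a32, a35, a38, a39, a4, a7, a8} — 14 facts.

14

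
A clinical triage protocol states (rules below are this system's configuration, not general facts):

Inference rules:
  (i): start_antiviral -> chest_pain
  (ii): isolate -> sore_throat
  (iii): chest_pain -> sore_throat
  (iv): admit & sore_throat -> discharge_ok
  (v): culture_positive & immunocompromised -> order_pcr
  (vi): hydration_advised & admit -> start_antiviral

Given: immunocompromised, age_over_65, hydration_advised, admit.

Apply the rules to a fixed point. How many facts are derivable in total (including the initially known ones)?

Round 1: (vi) [hydration_advised & admit -> start_antiviral]. Adds start_antiviral.
Round 2: (i) [start_antiviral -> chest_pain]. Adds chest_pain.
Round 3: (iii) [chest_pain -> sore_throat]. Adds sore_throat.
Round 4: (iv) [admit & sore_throat -> discharge_ok]. Adds discharge_ok.
Closure: {admit, age_over_65, chest_pain, discharge_ok, hydration_advised, immunocompromised, sore_throat, start_antiviral} — 8 facts.

8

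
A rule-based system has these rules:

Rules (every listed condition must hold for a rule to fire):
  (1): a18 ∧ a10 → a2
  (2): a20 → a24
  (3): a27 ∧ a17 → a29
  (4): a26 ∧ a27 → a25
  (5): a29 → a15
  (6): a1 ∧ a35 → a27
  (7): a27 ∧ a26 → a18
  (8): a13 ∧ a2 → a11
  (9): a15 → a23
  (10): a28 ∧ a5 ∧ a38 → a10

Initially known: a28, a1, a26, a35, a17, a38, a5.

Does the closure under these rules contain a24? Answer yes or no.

[1] (6) [a1 ∧ a35 → a27]; (10) [a28 ∧ a5 ∧ a38 → a10]. ⇒ new: a27, a10.
[2] (3) [a27 ∧ a17 → a29]; (4) [a26 ∧ a27 → a25]; (7) [a27 ∧ a26 → a18]. ⇒ new: a29, a25, a18.
[3] (1) [a18 ∧ a10 → a2]; (5) [a29 → a15]. ⇒ new: a2, a15.
[4] (9) [a15 → a23]. ⇒ new: a23.
Fixed point reached. a24 is concluded only by (2); (2) needs a20 (never derived).

no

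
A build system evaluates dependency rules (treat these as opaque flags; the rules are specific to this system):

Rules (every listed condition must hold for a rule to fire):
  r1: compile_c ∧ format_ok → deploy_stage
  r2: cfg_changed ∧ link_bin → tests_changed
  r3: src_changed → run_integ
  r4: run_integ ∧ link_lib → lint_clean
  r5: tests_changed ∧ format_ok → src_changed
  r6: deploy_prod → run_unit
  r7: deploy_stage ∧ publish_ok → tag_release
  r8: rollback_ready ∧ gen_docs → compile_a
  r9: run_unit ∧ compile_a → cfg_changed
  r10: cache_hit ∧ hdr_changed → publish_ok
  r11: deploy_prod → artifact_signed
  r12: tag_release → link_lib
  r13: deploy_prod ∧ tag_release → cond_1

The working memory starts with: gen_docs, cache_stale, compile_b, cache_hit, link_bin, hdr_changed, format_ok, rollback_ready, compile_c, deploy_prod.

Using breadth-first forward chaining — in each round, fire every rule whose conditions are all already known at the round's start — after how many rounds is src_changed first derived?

4

[1] r1 [compile_c ∧ format_ok → deploy_stage]; r6 [deploy_prod → run_unit]; r8 [rollback_ready ∧ gen_docs → compile_a]; r10 [cache_hit ∧ hdr_changed → publish_ok]; r11 [deploy_prod → artifact_signed]. ⇒ new: deploy_stage, run_unit, compile_a, publish_ok, artifact_signed.
[2] r7 [deploy_stage ∧ publish_ok → tag_release]; r9 [run_unit ∧ compile_a → cfg_changed]. ⇒ new: tag_release, cfg_changed.
[3] r2 [cfg_changed ∧ link_bin → tests_changed]; r12 [tag_release → link_lib]; r13 [deploy_prod ∧ tag_release → cond_1]. ⇒ new: tests_changed, link_lib, cond_1.
[4] r5 [tests_changed ∧ format_ok → src_changed]. ⇒ new: src_changed.
src_changed first appears in round 4.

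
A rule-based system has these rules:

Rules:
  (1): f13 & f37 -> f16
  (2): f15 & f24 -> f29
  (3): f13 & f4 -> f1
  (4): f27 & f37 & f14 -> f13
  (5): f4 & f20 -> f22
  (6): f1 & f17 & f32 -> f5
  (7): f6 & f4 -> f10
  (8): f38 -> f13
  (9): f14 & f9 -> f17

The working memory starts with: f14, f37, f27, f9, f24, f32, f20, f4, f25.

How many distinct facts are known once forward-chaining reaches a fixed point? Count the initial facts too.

[1] (4) [f27 & f37 & f14 -> f13]; (5) [f4 & f20 -> f22]; (9) [f14 & f9 -> f17]. ⇒ new: f13, f22, f17.
[2] (1) [f13 & f37 -> f16]; (3) [f13 & f4 -> f1]. ⇒ new: f16, f1.
[3] (6) [f1 & f17 & f32 -> f5]. ⇒ new: f5.
Closure: {f1, f13, f14, f16, f17, f20, f22, f24, f25, f27, f32, f37, f4, f5, f9} — 15 facts.

15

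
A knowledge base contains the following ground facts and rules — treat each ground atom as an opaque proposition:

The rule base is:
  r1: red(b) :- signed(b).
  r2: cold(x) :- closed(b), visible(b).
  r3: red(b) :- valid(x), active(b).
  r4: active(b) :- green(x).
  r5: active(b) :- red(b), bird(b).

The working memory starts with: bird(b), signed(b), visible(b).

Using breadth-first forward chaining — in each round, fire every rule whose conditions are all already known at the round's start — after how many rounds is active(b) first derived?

2

[1] r1 [red(b) :- signed(b).]. ⇒ new: red(b).
[2] r5 [active(b) :- red(b), bird(b).]. ⇒ new: active(b).
active(b) first appears in round 2.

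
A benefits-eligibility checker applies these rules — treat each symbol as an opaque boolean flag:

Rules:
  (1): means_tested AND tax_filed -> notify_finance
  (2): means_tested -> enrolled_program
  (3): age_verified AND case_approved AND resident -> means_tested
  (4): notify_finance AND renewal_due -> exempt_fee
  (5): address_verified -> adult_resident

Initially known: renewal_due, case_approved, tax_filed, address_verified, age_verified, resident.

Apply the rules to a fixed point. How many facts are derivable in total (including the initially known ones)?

11

Round 1 fires (3), (5), giving means_tested, adult_resident.
Round 2 fires (1), (2), giving notify_finance, enrolled_program.
Round 3 fires (4), giving exempt_fee.
Closure: {address_verified, adult_resident, age_verified, case_approved, enrolled_program, exempt_fee, means_tested, notify_finance, renewal_due, resident, tax_filed} — 11 facts.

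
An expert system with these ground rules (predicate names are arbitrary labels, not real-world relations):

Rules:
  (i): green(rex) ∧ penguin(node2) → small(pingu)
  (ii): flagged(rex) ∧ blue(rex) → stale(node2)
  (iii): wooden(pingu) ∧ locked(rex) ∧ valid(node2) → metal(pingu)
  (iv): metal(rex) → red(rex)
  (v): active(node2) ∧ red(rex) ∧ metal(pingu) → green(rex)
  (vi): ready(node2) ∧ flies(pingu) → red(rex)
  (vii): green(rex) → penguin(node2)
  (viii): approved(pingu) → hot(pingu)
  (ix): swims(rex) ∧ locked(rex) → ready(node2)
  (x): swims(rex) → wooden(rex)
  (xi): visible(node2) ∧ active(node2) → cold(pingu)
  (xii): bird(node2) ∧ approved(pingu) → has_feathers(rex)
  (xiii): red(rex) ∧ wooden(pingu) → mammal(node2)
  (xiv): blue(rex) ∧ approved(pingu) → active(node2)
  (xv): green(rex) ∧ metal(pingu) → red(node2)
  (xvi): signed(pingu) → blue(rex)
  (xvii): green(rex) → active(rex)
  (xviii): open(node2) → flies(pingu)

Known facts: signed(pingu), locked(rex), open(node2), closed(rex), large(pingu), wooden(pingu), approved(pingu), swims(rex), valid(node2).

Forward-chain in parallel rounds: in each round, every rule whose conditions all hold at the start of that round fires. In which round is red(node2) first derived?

Round 1: (iii) [wooden(pingu) ∧ locked(rex) ∧ valid(node2) → metal(pingu)]; (viii) [approved(pingu) → hot(pingu)]; (ix) [swims(rex) ∧ locked(rex) → ready(node2)]; (x) [swims(rex) → wooden(rex)]; (xvi) [signed(pingu) → blue(rex)]; (xviii) [open(node2) → flies(pingu)]. Adds metal(pingu), hot(pingu), ready(node2), wooden(rex), blue(rex), flies(pingu).
Round 2: (vi) [ready(node2) ∧ flies(pingu) → red(rex)]; (xiv) [blue(rex) ∧ approved(pingu) → active(node2)]. Adds red(rex), active(node2).
Round 3: (v) [active(node2) ∧ red(rex) ∧ metal(pingu) → green(rex)]; (xiii) [red(rex) ∧ wooden(pingu) → mammal(node2)]. Adds green(rex), mammal(node2).
Round 4: (vii) [green(rex) → penguin(node2)]; (xv) [green(rex) ∧ metal(pingu) → red(node2)]; (xvii) [green(rex) → active(rex)]. Adds penguin(node2), red(node2), active(rex).
red(node2) first appears in round 4.

4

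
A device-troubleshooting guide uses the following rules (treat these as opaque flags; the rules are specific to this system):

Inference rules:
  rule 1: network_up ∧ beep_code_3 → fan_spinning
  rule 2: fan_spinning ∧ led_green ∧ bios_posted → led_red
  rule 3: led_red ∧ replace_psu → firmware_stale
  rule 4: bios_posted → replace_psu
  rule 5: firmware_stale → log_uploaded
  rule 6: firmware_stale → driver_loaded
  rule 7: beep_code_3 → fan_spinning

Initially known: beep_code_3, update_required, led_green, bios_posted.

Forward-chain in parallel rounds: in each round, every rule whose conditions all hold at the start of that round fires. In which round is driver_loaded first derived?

Round 1 fires rule 4, rule 7, giving replace_psu, fan_spinning.
Round 2 fires rule 2, giving led_red.
Round 3 fires rule 3, giving firmware_stale.
Round 4 fires rule 5, rule 6, giving log_uploaded, driver_loaded.
driver_loaded first appears in round 4.

4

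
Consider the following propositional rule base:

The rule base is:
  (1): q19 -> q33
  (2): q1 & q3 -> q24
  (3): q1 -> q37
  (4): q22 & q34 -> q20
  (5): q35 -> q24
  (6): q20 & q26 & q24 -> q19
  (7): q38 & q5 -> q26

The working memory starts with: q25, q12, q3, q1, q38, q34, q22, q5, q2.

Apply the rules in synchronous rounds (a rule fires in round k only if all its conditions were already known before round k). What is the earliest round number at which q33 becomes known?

3

Round 1 — (2), (3), (4), (7), derive q24, q37, q20, q26.
Round 2 — (6), derive q19.
Round 3 — (1), derive q33.
q33 first appears in round 3.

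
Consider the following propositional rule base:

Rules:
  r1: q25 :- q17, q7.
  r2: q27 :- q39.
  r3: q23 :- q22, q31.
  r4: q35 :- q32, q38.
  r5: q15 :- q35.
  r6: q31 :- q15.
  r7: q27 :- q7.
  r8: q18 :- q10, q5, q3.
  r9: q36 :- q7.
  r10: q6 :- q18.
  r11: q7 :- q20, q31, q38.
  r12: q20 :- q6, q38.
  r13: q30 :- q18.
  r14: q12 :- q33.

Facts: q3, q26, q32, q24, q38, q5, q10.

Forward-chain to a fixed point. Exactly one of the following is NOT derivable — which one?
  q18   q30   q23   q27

q23

Round 1: r4 [q35 :- q32, q38.]; r8 [q18 :- q10, q5, q3.]. New: q35, q18.
Round 2: r5 [q15 :- q35.]; r10 [q6 :- q18.]; r13 [q30 :- q18.]. New: q15, q6, q30.
Round 3: r6 [q31 :- q15.]; r12 [q20 :- q6, q38.]. New: q31, q20.
Round 4: r11 [q7 :- q20, q31, q38.]. New: q7.
Round 5: r7 [q27 :- q7.]; r9 [q36 :- q7.]. New: q27, q36.
Derived: q18 (round 1), q27 (round 5), q30 (round 2). q23 never appears in any round.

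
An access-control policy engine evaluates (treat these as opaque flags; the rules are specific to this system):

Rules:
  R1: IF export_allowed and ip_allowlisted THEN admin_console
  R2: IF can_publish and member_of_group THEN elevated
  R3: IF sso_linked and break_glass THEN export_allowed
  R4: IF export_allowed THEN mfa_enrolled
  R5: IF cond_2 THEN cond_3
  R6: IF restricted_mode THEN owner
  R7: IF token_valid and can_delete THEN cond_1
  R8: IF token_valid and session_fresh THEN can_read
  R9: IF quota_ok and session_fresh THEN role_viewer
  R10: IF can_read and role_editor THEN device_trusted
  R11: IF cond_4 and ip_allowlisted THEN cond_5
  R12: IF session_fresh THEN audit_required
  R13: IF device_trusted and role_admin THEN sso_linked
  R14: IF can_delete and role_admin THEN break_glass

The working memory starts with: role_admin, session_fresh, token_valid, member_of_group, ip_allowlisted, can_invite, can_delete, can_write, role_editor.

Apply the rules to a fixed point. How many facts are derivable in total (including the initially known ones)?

Round 1 fires R7, R8, R12, R14, giving cond_1, can_read, audit_required, break_glass.
Round 2 fires R10, giving device_trusted.
Round 3 fires R13, giving sso_linked.
Round 4 fires R3, giving export_allowed.
Round 5 fires R1, R4, giving admin_console, mfa_enrolled.
Closure: {admin_console, audit_required, break_glass, can_delete, can_invite, can_read, can_write, cond_1, device_trusted, export_allowed, ip_allowlisted, member_of_group, mfa_enrolled, role_admin, role_editor, session_fresh, sso_linked, token_valid} — 18 facts.

18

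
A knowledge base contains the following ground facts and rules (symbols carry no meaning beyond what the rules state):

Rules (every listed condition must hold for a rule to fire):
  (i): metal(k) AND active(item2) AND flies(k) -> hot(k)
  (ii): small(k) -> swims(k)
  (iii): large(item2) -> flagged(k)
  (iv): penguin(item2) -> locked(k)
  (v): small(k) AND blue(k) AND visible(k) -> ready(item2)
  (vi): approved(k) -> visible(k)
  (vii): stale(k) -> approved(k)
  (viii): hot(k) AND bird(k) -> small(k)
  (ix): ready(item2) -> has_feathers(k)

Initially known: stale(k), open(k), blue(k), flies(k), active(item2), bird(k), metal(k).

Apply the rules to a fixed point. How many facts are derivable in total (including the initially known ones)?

Round 1 — (i), (vii), derive hot(k), approved(k).
Round 2 — (vi), (viii), derive visible(k), small(k).
Round 3 — (ii), (v), derive swims(k), ready(item2).
Round 4 — (ix), derive has_feathers(k).
Closure: {active(item2), approved(k), bird(k), blue(k), flies(k), has_feathers(k), hot(k), metal(k), open(k), ready(item2), small(k), stale(k), swims(k), visible(k)} — 14 facts.

14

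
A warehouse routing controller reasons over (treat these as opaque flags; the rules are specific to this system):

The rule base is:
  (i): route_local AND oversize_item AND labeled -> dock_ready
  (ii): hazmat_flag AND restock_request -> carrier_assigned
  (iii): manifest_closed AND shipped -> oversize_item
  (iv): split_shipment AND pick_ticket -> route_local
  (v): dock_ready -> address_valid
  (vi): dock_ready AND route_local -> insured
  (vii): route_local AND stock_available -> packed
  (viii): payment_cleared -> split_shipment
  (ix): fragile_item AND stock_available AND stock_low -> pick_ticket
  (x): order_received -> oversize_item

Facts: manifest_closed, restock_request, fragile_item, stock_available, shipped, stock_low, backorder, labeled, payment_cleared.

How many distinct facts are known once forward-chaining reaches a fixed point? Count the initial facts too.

[1] (iii) [manifest_closed AND shipped -> oversize_item]; (viii) [payment_cleared -> split_shipment]; (ix) [fragile_item AND stock_available AND stock_low -> pick_ticket]. ⇒ new: oversize_item, split_shipment, pick_ticket.
[2] (iv) [split_shipment AND pick_ticket -> route_local]. ⇒ new: route_local.
[3] (i) [route_local AND oversize_item AND labeled -> dock_ready]; (vii) [route_local AND stock_available -> packed]. ⇒ new: dock_ready, packed.
[4] (v) [dock_ready -> address_valid]; (vi) [dock_ready AND route_local -> insured]. ⇒ new: address_valid, insured.
Closure: {address_valid, backorder, dock_ready, fragile_item, insured, labeled, manifest_closed, oversize_item, packed, payment_cleared, pick_ticket, restock_request, route_local, shipped, split_shipment, stock_available, stock_low} — 17 facts.

17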